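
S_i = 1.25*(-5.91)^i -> [1.25, -7.39, 43.66, -258.03, 1524.97]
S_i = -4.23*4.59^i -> [-4.23, -19.42, -89.12, -409.05, -1877.55]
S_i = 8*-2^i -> [8, -16, 32, -64, 128]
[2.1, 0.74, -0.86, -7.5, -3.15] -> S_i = Random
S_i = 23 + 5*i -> [23, 28, 33, 38, 43]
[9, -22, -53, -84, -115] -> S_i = 9 + -31*i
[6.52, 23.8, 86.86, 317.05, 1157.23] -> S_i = 6.52*3.65^i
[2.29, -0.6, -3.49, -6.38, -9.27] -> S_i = 2.29 + -2.89*i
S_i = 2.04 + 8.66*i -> [2.04, 10.7, 19.36, 28.02, 36.68]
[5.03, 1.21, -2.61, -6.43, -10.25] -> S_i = 5.03 + -3.82*i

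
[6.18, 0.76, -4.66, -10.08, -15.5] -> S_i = 6.18 + -5.42*i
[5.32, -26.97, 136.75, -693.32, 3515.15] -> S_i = 5.32*(-5.07)^i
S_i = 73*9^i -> [73, 657, 5913, 53217, 478953]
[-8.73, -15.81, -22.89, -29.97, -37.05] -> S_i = -8.73 + -7.08*i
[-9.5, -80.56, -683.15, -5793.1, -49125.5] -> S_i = -9.50*8.48^i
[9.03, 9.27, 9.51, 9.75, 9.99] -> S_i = 9.03 + 0.24*i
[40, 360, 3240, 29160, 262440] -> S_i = 40*9^i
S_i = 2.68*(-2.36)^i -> [2.68, -6.32, 14.93, -35.23, 83.13]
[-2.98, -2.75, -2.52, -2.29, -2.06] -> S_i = -2.98 + 0.23*i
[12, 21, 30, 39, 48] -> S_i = 12 + 9*i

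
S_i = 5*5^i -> [5, 25, 125, 625, 3125]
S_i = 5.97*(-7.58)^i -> [5.97, -45.25, 343.01, -2600.05, 19708.39]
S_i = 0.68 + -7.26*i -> [0.68, -6.58, -13.84, -21.1, -28.36]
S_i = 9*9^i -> [9, 81, 729, 6561, 59049]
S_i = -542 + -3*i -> [-542, -545, -548, -551, -554]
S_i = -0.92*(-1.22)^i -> [-0.92, 1.12, -1.37, 1.67, -2.04]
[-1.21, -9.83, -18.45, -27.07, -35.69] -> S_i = -1.21 + -8.62*i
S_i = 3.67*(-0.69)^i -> [3.67, -2.53, 1.75, -1.21, 0.83]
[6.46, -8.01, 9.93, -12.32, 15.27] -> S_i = 6.46*(-1.24)^i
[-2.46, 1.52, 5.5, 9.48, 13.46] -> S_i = -2.46 + 3.98*i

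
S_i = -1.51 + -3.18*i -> [-1.51, -4.69, -7.87, -11.05, -14.23]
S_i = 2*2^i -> [2, 4, 8, 16, 32]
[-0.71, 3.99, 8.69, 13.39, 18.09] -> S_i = -0.71 + 4.70*i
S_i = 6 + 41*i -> [6, 47, 88, 129, 170]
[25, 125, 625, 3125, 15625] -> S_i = 25*5^i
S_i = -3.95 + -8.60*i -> [-3.95, -12.55, -21.15, -29.75, -38.35]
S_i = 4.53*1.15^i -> [4.53, 5.21, 5.99, 6.89, 7.92]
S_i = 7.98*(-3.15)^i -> [7.98, -25.14, 79.18, -249.42, 785.68]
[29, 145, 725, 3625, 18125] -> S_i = 29*5^i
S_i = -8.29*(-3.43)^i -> [-8.29, 28.43, -97.53, 334.53, -1147.44]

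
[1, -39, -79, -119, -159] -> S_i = 1 + -40*i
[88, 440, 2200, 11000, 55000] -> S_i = 88*5^i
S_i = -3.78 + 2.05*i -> [-3.78, -1.73, 0.32, 2.37, 4.42]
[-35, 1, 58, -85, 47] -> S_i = Random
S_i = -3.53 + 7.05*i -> [-3.53, 3.52, 10.57, 17.62, 24.67]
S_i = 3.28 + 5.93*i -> [3.28, 9.21, 15.14, 21.07, 27.0]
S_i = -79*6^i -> [-79, -474, -2844, -17064, -102384]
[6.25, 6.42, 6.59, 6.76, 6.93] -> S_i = 6.25 + 0.17*i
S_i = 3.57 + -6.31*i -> [3.57, -2.74, -9.05, -15.36, -21.67]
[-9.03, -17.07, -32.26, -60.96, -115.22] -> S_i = -9.03*1.89^i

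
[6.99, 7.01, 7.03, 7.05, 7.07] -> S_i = 6.99 + 0.02*i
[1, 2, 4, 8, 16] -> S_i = 1*2^i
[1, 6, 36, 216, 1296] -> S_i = 1*6^i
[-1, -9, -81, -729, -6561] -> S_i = -1*9^i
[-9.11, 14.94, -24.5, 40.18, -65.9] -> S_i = -9.11*(-1.64)^i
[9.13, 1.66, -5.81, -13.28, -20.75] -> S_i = 9.13 + -7.47*i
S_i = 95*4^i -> [95, 380, 1520, 6080, 24320]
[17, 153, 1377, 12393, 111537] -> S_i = 17*9^i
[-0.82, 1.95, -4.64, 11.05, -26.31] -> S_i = -0.82*(-2.38)^i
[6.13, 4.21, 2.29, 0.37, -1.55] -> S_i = 6.13 + -1.92*i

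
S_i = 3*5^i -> [3, 15, 75, 375, 1875]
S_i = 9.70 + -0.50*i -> [9.7, 9.2, 8.7, 8.2, 7.7]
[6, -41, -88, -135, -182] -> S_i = 6 + -47*i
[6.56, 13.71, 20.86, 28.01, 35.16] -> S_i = 6.56 + 7.15*i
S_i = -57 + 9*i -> [-57, -48, -39, -30, -21]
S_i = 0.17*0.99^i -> [0.17, 0.17, 0.17, 0.16, 0.16]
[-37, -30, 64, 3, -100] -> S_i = Random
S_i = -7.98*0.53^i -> [-7.98, -4.23, -2.24, -1.19, -0.63]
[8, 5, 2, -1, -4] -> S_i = 8 + -3*i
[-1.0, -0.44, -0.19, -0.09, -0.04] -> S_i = -1.00*0.44^i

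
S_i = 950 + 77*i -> [950, 1027, 1104, 1181, 1258]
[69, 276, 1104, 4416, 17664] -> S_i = 69*4^i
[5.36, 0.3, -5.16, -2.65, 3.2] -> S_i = Random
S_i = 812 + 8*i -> [812, 820, 828, 836, 844]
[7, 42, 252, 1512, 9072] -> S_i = 7*6^i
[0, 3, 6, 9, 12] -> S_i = 0 + 3*i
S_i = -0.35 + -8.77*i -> [-0.35, -9.12, -17.89, -26.66, -35.43]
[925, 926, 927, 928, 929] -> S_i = 925 + 1*i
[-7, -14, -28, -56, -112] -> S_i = -7*2^i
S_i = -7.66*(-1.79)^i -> [-7.66, 13.71, -24.54, 43.93, -78.64]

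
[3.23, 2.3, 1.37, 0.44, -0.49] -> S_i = 3.23 + -0.93*i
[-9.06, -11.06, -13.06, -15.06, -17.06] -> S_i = -9.06 + -2.00*i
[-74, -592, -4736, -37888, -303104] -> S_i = -74*8^i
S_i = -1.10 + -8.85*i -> [-1.1, -9.95, -18.8, -27.65, -36.5]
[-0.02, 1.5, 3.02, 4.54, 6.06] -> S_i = -0.02 + 1.52*i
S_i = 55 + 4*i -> [55, 59, 63, 67, 71]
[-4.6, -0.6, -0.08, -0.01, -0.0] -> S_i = -4.60*0.13^i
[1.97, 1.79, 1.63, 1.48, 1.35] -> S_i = 1.97*0.91^i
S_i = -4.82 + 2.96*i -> [-4.82, -1.86, 1.1, 4.06, 7.02]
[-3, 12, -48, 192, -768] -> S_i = -3*-4^i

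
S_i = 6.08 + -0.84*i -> [6.08, 5.24, 4.4, 3.56, 2.72]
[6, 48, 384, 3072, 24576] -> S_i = 6*8^i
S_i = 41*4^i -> [41, 164, 656, 2624, 10496]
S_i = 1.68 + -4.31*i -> [1.68, -2.63, -6.94, -11.25, -15.56]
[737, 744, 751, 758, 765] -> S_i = 737 + 7*i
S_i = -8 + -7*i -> [-8, -15, -22, -29, -36]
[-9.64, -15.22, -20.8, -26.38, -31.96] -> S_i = -9.64 + -5.58*i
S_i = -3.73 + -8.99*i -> [-3.73, -12.72, -21.71, -30.7, -39.69]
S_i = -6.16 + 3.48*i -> [-6.16, -2.68, 0.8, 4.28, 7.76]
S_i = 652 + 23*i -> [652, 675, 698, 721, 744]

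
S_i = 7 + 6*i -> [7, 13, 19, 25, 31]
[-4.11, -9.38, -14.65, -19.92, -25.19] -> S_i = -4.11 + -5.27*i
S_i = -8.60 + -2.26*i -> [-8.6, -10.86, -13.12, -15.38, -17.64]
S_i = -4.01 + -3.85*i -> [-4.01, -7.86, -11.71, -15.56, -19.41]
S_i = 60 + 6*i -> [60, 66, 72, 78, 84]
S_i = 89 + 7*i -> [89, 96, 103, 110, 117]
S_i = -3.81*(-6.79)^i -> [-3.81, 25.87, -175.66, 1192.71, -8098.49]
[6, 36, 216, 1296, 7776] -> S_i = 6*6^i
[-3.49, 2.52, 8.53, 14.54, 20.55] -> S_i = -3.49 + 6.01*i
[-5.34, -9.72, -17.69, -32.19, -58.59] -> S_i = -5.34*1.82^i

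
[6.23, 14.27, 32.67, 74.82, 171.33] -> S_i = 6.23*2.29^i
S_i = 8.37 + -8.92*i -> [8.37, -0.55, -9.47, -18.39, -27.31]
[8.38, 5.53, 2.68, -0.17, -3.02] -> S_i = 8.38 + -2.85*i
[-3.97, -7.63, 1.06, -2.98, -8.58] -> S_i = Random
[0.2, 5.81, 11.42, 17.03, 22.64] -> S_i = 0.20 + 5.61*i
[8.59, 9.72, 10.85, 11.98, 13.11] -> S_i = 8.59 + 1.13*i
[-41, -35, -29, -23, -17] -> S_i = -41 + 6*i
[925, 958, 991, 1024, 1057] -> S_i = 925 + 33*i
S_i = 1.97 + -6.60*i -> [1.97, -4.63, -11.23, -17.83, -24.43]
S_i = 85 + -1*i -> [85, 84, 83, 82, 81]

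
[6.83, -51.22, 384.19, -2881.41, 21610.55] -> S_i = 6.83*(-7.50)^i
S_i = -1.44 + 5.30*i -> [-1.44, 3.86, 9.16, 14.46, 19.76]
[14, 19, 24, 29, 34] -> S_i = 14 + 5*i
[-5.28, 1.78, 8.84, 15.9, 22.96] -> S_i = -5.28 + 7.06*i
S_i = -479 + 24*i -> [-479, -455, -431, -407, -383]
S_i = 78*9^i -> [78, 702, 6318, 56862, 511758]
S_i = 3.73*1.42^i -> [3.73, 5.3, 7.52, 10.68, 15.17]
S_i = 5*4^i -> [5, 20, 80, 320, 1280]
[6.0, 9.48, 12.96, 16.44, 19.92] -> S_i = 6.00 + 3.48*i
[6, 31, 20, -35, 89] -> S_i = Random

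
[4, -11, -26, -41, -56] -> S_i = 4 + -15*i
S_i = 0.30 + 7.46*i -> [0.3, 7.76, 15.22, 22.68, 30.14]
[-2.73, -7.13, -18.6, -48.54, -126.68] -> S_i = -2.73*2.61^i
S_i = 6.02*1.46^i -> [6.02, 8.79, 12.83, 18.74, 27.35]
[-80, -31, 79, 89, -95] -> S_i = Random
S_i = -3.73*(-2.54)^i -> [-3.73, 9.47, -24.06, 61.12, -155.25]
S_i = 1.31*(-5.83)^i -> [1.31, -7.64, 44.53, -259.58, 1513.37]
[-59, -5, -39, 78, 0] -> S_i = Random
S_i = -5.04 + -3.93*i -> [-5.04, -8.97, -12.9, -16.83, -20.76]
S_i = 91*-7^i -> [91, -637, 4459, -31213, 218491]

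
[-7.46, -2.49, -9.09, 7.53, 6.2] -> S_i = Random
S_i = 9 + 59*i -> [9, 68, 127, 186, 245]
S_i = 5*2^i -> [5, 10, 20, 40, 80]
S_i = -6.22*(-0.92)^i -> [-6.22, 5.72, -5.26, 4.84, -4.46]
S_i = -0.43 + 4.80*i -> [-0.43, 4.37, 9.17, 13.97, 18.77]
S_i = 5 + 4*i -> [5, 9, 13, 17, 21]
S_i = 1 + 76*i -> [1, 77, 153, 229, 305]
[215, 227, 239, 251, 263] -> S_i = 215 + 12*i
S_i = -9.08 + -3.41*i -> [-9.08, -12.49, -15.9, -19.31, -22.72]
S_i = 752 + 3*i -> [752, 755, 758, 761, 764]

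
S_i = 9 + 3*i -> [9, 12, 15, 18, 21]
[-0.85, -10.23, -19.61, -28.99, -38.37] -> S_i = -0.85 + -9.38*i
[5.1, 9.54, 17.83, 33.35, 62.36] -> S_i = 5.10*1.87^i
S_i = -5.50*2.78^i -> [-5.5, -15.29, -42.51, -118.17, -328.5]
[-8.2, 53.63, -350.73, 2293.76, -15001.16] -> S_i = -8.20*(-6.54)^i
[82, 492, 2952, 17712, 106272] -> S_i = 82*6^i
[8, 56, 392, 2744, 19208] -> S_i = 8*7^i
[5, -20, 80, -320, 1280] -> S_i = 5*-4^i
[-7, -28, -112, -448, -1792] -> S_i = -7*4^i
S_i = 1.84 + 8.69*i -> [1.84, 10.53, 19.22, 27.91, 36.6]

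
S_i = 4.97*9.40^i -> [4.97, 46.72, 439.15, 4128.0, 38803.22]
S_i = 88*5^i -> [88, 440, 2200, 11000, 55000]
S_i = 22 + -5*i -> [22, 17, 12, 7, 2]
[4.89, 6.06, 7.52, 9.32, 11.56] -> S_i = 4.89*1.24^i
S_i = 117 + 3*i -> [117, 120, 123, 126, 129]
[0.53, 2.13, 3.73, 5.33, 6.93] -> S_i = 0.53 + 1.60*i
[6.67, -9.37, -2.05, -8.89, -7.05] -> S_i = Random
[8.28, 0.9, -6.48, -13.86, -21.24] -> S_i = 8.28 + -7.38*i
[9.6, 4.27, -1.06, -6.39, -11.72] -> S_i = 9.60 + -5.33*i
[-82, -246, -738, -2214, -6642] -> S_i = -82*3^i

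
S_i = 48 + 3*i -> [48, 51, 54, 57, 60]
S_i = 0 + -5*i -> [0, -5, -10, -15, -20]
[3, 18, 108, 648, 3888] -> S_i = 3*6^i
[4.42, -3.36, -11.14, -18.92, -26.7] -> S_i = 4.42 + -7.78*i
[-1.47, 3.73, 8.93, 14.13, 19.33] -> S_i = -1.47 + 5.20*i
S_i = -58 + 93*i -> [-58, 35, 128, 221, 314]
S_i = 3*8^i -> [3, 24, 192, 1536, 12288]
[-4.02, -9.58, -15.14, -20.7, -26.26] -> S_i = -4.02 + -5.56*i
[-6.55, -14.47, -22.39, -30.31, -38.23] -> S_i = -6.55 + -7.92*i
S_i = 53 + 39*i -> [53, 92, 131, 170, 209]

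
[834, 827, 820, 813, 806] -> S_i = 834 + -7*i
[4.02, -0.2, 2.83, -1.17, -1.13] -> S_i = Random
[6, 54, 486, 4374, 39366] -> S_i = 6*9^i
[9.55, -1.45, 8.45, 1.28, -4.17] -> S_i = Random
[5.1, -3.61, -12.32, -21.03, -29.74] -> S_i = 5.10 + -8.71*i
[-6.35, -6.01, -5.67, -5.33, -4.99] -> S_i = -6.35 + 0.34*i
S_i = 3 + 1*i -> [3, 4, 5, 6, 7]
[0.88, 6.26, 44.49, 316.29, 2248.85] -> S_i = 0.88*7.11^i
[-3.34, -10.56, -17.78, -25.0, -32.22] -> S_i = -3.34 + -7.22*i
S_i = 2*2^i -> [2, 4, 8, 16, 32]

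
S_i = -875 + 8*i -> [-875, -867, -859, -851, -843]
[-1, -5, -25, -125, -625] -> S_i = -1*5^i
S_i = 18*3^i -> [18, 54, 162, 486, 1458]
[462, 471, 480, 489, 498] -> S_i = 462 + 9*i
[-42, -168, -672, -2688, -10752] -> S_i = -42*4^i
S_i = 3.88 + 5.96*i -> [3.88, 9.84, 15.8, 21.76, 27.72]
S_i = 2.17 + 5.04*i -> [2.17, 7.21, 12.25, 17.29, 22.33]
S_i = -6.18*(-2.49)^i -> [-6.18, 15.39, -38.32, 95.41, -237.57]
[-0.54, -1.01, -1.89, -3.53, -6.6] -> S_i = -0.54*1.87^i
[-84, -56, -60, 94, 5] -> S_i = Random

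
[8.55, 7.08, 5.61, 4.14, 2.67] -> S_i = 8.55 + -1.47*i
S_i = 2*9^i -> [2, 18, 162, 1458, 13122]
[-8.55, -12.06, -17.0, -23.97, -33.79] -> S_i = -8.55*1.41^i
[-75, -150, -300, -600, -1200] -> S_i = -75*2^i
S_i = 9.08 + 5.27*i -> [9.08, 14.35, 19.62, 24.89, 30.16]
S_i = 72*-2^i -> [72, -144, 288, -576, 1152]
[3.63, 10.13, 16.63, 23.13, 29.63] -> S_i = 3.63 + 6.50*i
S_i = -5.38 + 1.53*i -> [-5.38, -3.85, -2.32, -0.79, 0.74]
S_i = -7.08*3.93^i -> [-7.08, -27.82, -109.35, -429.75, -1688.9]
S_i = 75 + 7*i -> [75, 82, 89, 96, 103]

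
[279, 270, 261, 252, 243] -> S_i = 279 + -9*i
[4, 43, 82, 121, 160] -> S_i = 4 + 39*i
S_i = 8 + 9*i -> [8, 17, 26, 35, 44]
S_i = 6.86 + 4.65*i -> [6.86, 11.51, 16.16, 20.81, 25.46]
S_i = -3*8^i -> [-3, -24, -192, -1536, -12288]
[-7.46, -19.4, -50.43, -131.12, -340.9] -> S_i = -7.46*2.60^i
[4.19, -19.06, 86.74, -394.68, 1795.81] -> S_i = 4.19*(-4.55)^i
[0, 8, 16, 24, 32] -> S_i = 0 + 8*i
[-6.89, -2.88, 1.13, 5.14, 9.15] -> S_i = -6.89 + 4.01*i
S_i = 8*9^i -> [8, 72, 648, 5832, 52488]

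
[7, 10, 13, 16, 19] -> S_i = 7 + 3*i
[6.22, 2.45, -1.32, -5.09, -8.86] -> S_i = 6.22 + -3.77*i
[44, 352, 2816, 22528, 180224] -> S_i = 44*8^i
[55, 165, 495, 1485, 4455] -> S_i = 55*3^i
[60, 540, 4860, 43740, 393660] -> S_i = 60*9^i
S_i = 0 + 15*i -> [0, 15, 30, 45, 60]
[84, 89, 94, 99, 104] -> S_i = 84 + 5*i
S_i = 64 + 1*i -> [64, 65, 66, 67, 68]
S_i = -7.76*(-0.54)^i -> [-7.76, 4.19, -2.26, 1.22, -0.66]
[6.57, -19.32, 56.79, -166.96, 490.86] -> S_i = 6.57*(-2.94)^i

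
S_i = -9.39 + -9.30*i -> [-9.39, -18.69, -27.99, -37.29, -46.59]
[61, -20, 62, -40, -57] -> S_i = Random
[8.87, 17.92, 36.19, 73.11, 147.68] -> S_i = 8.87*2.02^i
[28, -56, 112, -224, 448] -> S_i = 28*-2^i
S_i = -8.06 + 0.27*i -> [-8.06, -7.79, -7.52, -7.25, -6.98]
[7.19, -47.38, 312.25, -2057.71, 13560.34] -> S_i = 7.19*(-6.59)^i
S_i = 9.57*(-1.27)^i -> [9.57, -12.15, 15.44, -19.6, 24.9]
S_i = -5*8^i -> [-5, -40, -320, -2560, -20480]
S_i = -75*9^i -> [-75, -675, -6075, -54675, -492075]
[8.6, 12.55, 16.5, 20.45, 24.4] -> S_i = 8.60 + 3.95*i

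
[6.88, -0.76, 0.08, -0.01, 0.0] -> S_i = 6.88*(-0.11)^i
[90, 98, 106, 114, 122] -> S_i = 90 + 8*i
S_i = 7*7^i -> [7, 49, 343, 2401, 16807]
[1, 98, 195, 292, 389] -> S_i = 1 + 97*i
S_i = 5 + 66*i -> [5, 71, 137, 203, 269]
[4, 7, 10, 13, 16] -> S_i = 4 + 3*i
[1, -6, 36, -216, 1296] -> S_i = 1*-6^i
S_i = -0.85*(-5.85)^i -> [-0.85, 4.97, -29.09, 170.17, -995.5]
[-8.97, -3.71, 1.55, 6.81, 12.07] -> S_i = -8.97 + 5.26*i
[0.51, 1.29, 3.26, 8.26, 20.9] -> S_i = 0.51*2.53^i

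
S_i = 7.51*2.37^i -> [7.51, 17.8, 42.18, 99.97, 236.94]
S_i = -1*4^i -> [-1, -4, -16, -64, -256]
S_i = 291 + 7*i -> [291, 298, 305, 312, 319]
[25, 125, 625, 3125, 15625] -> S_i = 25*5^i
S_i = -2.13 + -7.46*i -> [-2.13, -9.59, -17.05, -24.51, -31.97]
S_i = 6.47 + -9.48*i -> [6.47, -3.01, -12.49, -21.97, -31.45]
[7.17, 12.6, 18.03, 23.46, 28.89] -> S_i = 7.17 + 5.43*i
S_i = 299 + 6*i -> [299, 305, 311, 317, 323]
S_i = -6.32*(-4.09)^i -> [-6.32, 25.85, -105.72, 432.4, -1768.52]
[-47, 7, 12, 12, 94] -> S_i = Random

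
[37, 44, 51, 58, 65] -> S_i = 37 + 7*i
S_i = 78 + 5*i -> [78, 83, 88, 93, 98]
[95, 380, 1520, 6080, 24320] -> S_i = 95*4^i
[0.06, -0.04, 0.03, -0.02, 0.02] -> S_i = 0.06*(-0.71)^i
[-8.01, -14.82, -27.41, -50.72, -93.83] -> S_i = -8.01*1.85^i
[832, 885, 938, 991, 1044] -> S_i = 832 + 53*i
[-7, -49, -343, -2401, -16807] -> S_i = -7*7^i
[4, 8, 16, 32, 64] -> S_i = 4*2^i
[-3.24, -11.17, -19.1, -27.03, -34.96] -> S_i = -3.24 + -7.93*i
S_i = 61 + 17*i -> [61, 78, 95, 112, 129]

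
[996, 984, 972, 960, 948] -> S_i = 996 + -12*i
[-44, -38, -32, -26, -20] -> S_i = -44 + 6*i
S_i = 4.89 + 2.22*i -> [4.89, 7.11, 9.33, 11.55, 13.77]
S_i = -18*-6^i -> [-18, 108, -648, 3888, -23328]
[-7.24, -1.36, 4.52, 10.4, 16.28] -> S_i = -7.24 + 5.88*i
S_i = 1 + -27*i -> [1, -26, -53, -80, -107]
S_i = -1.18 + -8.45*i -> [-1.18, -9.63, -18.08, -26.53, -34.98]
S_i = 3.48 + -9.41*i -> [3.48, -5.93, -15.34, -24.75, -34.16]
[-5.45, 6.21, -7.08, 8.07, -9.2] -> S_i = -5.45*(-1.14)^i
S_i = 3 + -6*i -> [3, -3, -9, -15, -21]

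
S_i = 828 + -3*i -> [828, 825, 822, 819, 816]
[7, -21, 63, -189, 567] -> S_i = 7*-3^i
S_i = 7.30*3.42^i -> [7.3, 24.97, 85.38, 292.01, 998.68]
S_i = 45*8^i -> [45, 360, 2880, 23040, 184320]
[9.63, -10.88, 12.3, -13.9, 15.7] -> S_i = 9.63*(-1.13)^i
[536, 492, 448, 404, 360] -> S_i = 536 + -44*i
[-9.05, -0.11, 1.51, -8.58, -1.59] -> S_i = Random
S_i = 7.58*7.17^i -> [7.58, 54.35, 389.68, 2794.0, 20032.99]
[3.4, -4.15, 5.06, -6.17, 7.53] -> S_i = 3.40*(-1.22)^i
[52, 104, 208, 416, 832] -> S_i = 52*2^i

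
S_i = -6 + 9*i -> [-6, 3, 12, 21, 30]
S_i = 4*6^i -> [4, 24, 144, 864, 5184]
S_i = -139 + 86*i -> [-139, -53, 33, 119, 205]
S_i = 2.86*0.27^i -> [2.86, 0.77, 0.21, 0.06, 0.02]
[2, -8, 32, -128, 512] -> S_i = 2*-4^i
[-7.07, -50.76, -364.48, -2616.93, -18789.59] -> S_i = -7.07*7.18^i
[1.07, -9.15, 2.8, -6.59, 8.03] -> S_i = Random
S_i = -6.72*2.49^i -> [-6.72, -16.73, -41.66, -103.75, -258.33]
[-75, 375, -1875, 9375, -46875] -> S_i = -75*-5^i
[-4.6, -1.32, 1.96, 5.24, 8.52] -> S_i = -4.60 + 3.28*i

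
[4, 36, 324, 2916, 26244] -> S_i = 4*9^i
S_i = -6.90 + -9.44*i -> [-6.9, -16.34, -25.78, -35.22, -44.66]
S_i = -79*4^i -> [-79, -316, -1264, -5056, -20224]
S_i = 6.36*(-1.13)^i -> [6.36, -7.19, 8.12, -9.18, 10.37]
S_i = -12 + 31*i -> [-12, 19, 50, 81, 112]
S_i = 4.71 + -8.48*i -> [4.71, -3.77, -12.25, -20.73, -29.21]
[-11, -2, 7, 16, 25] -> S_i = -11 + 9*i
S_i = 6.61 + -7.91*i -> [6.61, -1.3, -9.21, -17.12, -25.03]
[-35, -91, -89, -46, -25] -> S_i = Random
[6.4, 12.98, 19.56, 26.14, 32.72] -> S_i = 6.40 + 6.58*i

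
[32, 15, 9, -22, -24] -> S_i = Random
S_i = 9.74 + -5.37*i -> [9.74, 4.37, -1.0, -6.37, -11.74]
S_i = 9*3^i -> [9, 27, 81, 243, 729]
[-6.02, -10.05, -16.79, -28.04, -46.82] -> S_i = -6.02*1.67^i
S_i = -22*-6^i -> [-22, 132, -792, 4752, -28512]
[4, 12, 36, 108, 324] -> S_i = 4*3^i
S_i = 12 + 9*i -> [12, 21, 30, 39, 48]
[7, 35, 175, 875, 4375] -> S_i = 7*5^i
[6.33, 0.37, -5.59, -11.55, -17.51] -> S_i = 6.33 + -5.96*i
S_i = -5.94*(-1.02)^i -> [-5.94, 6.06, -6.18, 6.3, -6.43]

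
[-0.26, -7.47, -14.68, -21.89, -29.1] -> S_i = -0.26 + -7.21*i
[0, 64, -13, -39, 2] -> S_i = Random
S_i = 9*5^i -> [9, 45, 225, 1125, 5625]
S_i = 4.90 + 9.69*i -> [4.9, 14.59, 24.28, 33.97, 43.66]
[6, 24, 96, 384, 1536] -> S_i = 6*4^i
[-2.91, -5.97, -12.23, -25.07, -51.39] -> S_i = -2.91*2.05^i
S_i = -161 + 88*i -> [-161, -73, 15, 103, 191]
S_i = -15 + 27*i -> [-15, 12, 39, 66, 93]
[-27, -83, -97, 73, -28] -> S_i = Random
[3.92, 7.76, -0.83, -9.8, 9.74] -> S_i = Random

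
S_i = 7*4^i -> [7, 28, 112, 448, 1792]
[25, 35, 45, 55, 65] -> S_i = 25 + 10*i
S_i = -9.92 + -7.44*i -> [-9.92, -17.36, -24.8, -32.24, -39.68]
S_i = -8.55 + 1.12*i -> [-8.55, -7.43, -6.31, -5.19, -4.07]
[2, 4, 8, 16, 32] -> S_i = 2*2^i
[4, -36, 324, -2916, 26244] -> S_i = 4*-9^i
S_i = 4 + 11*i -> [4, 15, 26, 37, 48]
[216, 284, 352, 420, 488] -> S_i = 216 + 68*i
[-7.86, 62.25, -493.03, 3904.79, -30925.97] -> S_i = -7.86*(-7.92)^i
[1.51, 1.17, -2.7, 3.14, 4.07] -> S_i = Random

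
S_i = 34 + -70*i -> [34, -36, -106, -176, -246]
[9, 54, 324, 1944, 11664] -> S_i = 9*6^i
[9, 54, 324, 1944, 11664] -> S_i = 9*6^i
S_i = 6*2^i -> [6, 12, 24, 48, 96]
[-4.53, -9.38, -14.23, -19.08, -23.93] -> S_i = -4.53 + -4.85*i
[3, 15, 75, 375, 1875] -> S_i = 3*5^i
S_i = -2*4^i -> [-2, -8, -32, -128, -512]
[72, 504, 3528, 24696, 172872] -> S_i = 72*7^i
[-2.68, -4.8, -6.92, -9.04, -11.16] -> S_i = -2.68 + -2.12*i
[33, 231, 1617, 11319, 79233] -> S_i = 33*7^i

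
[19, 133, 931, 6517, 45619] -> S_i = 19*7^i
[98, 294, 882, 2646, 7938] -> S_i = 98*3^i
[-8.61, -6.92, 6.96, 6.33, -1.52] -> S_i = Random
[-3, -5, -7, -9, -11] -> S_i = -3 + -2*i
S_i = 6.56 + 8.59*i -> [6.56, 15.15, 23.74, 32.33, 40.92]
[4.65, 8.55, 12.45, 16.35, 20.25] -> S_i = 4.65 + 3.90*i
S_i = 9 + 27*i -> [9, 36, 63, 90, 117]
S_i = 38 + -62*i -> [38, -24, -86, -148, -210]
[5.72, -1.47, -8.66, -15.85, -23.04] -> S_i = 5.72 + -7.19*i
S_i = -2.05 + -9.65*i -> [-2.05, -11.7, -21.35, -31.0, -40.65]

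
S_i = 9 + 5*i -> [9, 14, 19, 24, 29]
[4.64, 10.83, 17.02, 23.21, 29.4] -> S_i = 4.64 + 6.19*i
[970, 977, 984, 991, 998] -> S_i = 970 + 7*i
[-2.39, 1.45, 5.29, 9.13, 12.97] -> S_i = -2.39 + 3.84*i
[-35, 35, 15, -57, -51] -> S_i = Random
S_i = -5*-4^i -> [-5, 20, -80, 320, -1280]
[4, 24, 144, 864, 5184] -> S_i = 4*6^i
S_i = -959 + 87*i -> [-959, -872, -785, -698, -611]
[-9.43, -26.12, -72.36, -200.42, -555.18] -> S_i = -9.43*2.77^i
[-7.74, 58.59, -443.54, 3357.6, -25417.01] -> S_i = -7.74*(-7.57)^i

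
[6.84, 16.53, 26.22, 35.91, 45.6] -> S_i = 6.84 + 9.69*i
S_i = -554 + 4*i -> [-554, -550, -546, -542, -538]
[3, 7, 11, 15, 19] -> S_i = 3 + 4*i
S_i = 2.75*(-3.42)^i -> [2.75, -9.4, 32.17, -110.0, 376.22]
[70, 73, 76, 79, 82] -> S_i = 70 + 3*i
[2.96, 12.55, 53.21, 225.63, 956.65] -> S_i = 2.96*4.24^i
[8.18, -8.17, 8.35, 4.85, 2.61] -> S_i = Random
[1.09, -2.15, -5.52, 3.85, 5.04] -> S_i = Random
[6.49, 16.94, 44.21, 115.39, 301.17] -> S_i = 6.49*2.61^i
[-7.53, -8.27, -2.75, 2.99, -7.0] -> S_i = Random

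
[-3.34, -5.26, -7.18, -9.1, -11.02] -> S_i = -3.34 + -1.92*i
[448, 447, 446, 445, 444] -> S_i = 448 + -1*i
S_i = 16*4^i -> [16, 64, 256, 1024, 4096]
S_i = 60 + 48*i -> [60, 108, 156, 204, 252]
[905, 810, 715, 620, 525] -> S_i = 905 + -95*i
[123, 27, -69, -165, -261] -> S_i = 123 + -96*i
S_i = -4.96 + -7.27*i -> [-4.96, -12.23, -19.5, -26.77, -34.04]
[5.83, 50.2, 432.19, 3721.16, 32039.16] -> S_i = 5.83*8.61^i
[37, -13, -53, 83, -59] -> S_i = Random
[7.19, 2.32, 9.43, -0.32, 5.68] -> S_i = Random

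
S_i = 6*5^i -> [6, 30, 150, 750, 3750]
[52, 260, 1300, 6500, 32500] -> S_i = 52*5^i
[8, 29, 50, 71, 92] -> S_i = 8 + 21*i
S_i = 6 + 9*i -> [6, 15, 24, 33, 42]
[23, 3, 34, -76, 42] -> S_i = Random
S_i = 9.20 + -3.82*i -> [9.2, 5.38, 1.56, -2.26, -6.08]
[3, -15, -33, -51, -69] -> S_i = 3 + -18*i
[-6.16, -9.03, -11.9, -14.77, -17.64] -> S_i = -6.16 + -2.87*i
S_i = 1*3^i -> [1, 3, 9, 27, 81]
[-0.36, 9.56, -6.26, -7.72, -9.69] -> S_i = Random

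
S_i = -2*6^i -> [-2, -12, -72, -432, -2592]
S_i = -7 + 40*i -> [-7, 33, 73, 113, 153]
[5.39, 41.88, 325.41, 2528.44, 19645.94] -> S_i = 5.39*7.77^i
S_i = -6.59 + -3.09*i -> [-6.59, -9.68, -12.77, -15.86, -18.95]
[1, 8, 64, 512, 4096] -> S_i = 1*8^i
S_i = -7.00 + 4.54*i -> [-7.0, -2.46, 2.08, 6.62, 11.16]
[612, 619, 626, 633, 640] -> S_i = 612 + 7*i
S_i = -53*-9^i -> [-53, 477, -4293, 38637, -347733]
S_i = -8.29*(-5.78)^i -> [-8.29, 47.92, -276.96, 1600.8, -9252.64]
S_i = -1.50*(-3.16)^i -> [-1.5, 4.74, -14.98, 47.33, -149.57]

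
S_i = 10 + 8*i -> [10, 18, 26, 34, 42]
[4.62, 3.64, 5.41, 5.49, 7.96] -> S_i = Random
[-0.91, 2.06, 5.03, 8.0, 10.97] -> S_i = -0.91 + 2.97*i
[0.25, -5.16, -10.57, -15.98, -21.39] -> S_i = 0.25 + -5.41*i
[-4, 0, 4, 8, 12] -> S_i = -4 + 4*i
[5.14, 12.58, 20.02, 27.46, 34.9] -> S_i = 5.14 + 7.44*i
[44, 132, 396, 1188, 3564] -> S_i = 44*3^i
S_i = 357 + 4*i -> [357, 361, 365, 369, 373]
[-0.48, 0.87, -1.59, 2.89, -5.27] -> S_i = -0.48*(-1.82)^i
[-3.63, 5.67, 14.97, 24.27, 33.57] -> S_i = -3.63 + 9.30*i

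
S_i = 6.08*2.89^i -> [6.08, 17.57, 50.78, 146.76, 424.13]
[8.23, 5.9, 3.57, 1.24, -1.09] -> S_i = 8.23 + -2.33*i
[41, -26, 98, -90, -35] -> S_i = Random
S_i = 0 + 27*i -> [0, 27, 54, 81, 108]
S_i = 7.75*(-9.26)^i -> [7.75, -71.76, 664.54, -6153.68, 56983.04]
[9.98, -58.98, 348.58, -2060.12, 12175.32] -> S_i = 9.98*(-5.91)^i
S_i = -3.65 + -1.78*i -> [-3.65, -5.43, -7.21, -8.99, -10.77]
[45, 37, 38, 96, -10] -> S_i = Random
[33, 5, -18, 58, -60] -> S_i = Random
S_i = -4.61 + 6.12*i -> [-4.61, 1.51, 7.63, 13.75, 19.87]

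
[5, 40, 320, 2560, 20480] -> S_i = 5*8^i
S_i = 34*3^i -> [34, 102, 306, 918, 2754]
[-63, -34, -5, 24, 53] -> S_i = -63 + 29*i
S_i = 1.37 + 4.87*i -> [1.37, 6.24, 11.11, 15.98, 20.85]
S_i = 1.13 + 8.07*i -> [1.13, 9.2, 17.27, 25.34, 33.41]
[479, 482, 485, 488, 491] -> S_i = 479 + 3*i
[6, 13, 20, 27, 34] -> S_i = 6 + 7*i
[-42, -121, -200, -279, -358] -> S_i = -42 + -79*i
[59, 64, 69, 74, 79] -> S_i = 59 + 5*i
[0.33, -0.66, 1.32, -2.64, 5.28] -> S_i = 0.33*(-2.00)^i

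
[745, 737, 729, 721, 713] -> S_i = 745 + -8*i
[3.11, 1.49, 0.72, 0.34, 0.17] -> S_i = 3.11*0.48^i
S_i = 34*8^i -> [34, 272, 2176, 17408, 139264]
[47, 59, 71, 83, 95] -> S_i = 47 + 12*i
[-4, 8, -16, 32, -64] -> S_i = -4*-2^i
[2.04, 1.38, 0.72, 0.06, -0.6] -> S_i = 2.04 + -0.66*i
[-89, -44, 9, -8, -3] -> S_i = Random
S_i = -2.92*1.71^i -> [-2.92, -4.99, -8.54, -14.6, -24.97]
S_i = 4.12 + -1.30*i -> [4.12, 2.82, 1.52, 0.22, -1.08]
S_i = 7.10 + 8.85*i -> [7.1, 15.95, 24.8, 33.65, 42.5]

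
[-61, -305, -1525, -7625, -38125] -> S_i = -61*5^i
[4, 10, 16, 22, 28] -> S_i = 4 + 6*i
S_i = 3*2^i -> [3, 6, 12, 24, 48]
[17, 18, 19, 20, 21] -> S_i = 17 + 1*i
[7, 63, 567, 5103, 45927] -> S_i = 7*9^i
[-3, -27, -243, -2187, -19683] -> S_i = -3*9^i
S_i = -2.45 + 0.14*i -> [-2.45, -2.31, -2.17, -2.03, -1.89]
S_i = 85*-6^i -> [85, -510, 3060, -18360, 110160]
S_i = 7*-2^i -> [7, -14, 28, -56, 112]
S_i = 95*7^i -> [95, 665, 4655, 32585, 228095]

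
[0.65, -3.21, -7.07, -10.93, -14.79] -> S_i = 0.65 + -3.86*i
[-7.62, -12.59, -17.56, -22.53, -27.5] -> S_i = -7.62 + -4.97*i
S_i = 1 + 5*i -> [1, 6, 11, 16, 21]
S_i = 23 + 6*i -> [23, 29, 35, 41, 47]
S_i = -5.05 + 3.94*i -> [-5.05, -1.11, 2.83, 6.77, 10.71]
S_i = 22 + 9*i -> [22, 31, 40, 49, 58]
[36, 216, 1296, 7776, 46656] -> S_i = 36*6^i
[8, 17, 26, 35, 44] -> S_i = 8 + 9*i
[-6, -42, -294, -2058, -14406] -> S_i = -6*7^i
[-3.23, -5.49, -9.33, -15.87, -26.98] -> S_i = -3.23*1.70^i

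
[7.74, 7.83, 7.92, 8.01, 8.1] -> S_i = 7.74 + 0.09*i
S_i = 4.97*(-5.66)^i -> [4.97, -28.13, 159.22, -901.17, 5100.61]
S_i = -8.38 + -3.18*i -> [-8.38, -11.56, -14.74, -17.92, -21.1]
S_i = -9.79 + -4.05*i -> [-9.79, -13.84, -17.89, -21.94, -25.99]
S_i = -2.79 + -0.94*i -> [-2.79, -3.73, -4.67, -5.61, -6.55]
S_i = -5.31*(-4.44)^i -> [-5.31, 23.58, -104.68, 464.78, -2063.6]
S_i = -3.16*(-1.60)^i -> [-3.16, 5.06, -8.09, 12.94, -20.71]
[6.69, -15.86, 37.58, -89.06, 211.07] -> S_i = 6.69*(-2.37)^i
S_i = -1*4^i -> [-1, -4, -16, -64, -256]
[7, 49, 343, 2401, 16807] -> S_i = 7*7^i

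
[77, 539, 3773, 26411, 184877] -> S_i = 77*7^i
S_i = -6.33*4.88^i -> [-6.33, -30.89, -150.75, -735.64, -3589.91]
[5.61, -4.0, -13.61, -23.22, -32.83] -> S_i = 5.61 + -9.61*i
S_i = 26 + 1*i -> [26, 27, 28, 29, 30]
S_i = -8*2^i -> [-8, -16, -32, -64, -128]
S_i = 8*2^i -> [8, 16, 32, 64, 128]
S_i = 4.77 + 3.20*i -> [4.77, 7.97, 11.17, 14.37, 17.57]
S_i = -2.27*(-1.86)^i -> [-2.27, 4.22, -7.85, 14.61, -27.17]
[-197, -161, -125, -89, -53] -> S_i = -197 + 36*i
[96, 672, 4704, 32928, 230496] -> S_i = 96*7^i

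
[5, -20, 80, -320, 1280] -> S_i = 5*-4^i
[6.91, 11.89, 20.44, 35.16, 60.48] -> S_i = 6.91*1.72^i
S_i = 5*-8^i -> [5, -40, 320, -2560, 20480]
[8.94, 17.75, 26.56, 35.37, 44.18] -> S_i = 8.94 + 8.81*i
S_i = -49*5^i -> [-49, -245, -1225, -6125, -30625]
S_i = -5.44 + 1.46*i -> [-5.44, -3.98, -2.52, -1.06, 0.4]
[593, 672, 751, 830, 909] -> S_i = 593 + 79*i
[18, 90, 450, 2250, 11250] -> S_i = 18*5^i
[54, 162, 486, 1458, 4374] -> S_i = 54*3^i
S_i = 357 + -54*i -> [357, 303, 249, 195, 141]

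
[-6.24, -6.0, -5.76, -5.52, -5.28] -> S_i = -6.24 + 0.24*i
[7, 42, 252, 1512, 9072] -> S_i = 7*6^i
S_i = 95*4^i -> [95, 380, 1520, 6080, 24320]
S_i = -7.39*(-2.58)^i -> [-7.39, 19.07, -49.19, 126.91, -327.43]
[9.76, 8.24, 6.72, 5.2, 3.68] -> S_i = 9.76 + -1.52*i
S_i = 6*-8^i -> [6, -48, 384, -3072, 24576]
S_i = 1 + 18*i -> [1, 19, 37, 55, 73]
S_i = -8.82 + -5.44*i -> [-8.82, -14.26, -19.7, -25.14, -30.58]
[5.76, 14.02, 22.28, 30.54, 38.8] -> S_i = 5.76 + 8.26*i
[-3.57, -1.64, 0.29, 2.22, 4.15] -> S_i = -3.57 + 1.93*i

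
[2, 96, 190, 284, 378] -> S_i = 2 + 94*i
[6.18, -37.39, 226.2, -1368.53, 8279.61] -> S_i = 6.18*(-6.05)^i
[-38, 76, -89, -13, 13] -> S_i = Random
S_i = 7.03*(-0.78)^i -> [7.03, -5.48, 4.28, -3.34, 2.6]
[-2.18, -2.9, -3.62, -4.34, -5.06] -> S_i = -2.18 + -0.72*i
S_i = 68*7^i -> [68, 476, 3332, 23324, 163268]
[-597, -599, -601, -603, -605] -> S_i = -597 + -2*i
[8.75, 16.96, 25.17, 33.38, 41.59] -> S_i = 8.75 + 8.21*i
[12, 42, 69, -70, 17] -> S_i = Random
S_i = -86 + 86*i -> [-86, 0, 86, 172, 258]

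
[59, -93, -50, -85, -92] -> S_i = Random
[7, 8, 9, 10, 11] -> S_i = 7 + 1*i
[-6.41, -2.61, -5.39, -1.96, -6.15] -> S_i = Random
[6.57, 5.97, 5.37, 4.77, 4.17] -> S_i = 6.57 + -0.60*i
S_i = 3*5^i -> [3, 15, 75, 375, 1875]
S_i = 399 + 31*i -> [399, 430, 461, 492, 523]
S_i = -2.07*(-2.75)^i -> [-2.07, 5.69, -15.65, 43.05, -118.39]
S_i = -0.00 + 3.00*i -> [0.0, 3.0, 6.0, 9.0, 12.0]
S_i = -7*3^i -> [-7, -21, -63, -189, -567]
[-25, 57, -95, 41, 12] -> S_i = Random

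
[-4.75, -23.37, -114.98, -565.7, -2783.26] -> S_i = -4.75*4.92^i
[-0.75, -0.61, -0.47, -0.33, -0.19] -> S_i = -0.75 + 0.14*i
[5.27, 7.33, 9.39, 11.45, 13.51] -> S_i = 5.27 + 2.06*i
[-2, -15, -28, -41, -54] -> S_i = -2 + -13*i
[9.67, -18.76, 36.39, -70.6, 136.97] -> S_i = 9.67*(-1.94)^i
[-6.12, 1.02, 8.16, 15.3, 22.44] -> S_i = -6.12 + 7.14*i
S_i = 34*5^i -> [34, 170, 850, 4250, 21250]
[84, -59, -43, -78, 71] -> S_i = Random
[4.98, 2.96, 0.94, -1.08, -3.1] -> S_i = 4.98 + -2.02*i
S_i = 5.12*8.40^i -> [5.12, 43.01, 361.27, 3034.64, 25491.01]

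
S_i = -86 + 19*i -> [-86, -67, -48, -29, -10]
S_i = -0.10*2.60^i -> [-0.1, -0.26, -0.68, -1.76, -4.57]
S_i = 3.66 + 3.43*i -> [3.66, 7.09, 10.52, 13.95, 17.38]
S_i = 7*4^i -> [7, 28, 112, 448, 1792]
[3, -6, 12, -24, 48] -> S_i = 3*-2^i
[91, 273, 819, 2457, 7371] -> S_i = 91*3^i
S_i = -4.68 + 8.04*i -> [-4.68, 3.36, 11.4, 19.44, 27.48]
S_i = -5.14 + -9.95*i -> [-5.14, -15.09, -25.04, -34.99, -44.94]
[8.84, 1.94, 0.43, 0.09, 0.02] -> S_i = 8.84*0.22^i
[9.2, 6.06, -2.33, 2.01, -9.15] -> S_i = Random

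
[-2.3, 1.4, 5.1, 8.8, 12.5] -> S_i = -2.30 + 3.70*i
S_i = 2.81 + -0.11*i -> [2.81, 2.7, 2.59, 2.48, 2.37]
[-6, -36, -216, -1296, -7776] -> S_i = -6*6^i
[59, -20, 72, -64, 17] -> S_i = Random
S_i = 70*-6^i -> [70, -420, 2520, -15120, 90720]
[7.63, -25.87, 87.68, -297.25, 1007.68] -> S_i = 7.63*(-3.39)^i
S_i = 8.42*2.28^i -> [8.42, 19.2, 43.77, 99.8, 227.54]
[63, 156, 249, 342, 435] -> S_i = 63 + 93*i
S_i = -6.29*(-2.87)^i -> [-6.29, 18.05, -51.81, 148.69, -426.75]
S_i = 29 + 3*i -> [29, 32, 35, 38, 41]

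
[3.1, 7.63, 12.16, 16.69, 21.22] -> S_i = 3.10 + 4.53*i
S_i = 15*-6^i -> [15, -90, 540, -3240, 19440]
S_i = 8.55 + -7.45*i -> [8.55, 1.1, -6.35, -13.8, -21.25]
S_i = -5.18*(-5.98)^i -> [-5.18, 30.98, -185.24, 1107.73, -6624.22]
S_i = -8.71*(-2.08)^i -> [-8.71, 18.12, -37.68, 78.38, -163.03]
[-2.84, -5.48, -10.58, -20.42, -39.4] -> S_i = -2.84*1.93^i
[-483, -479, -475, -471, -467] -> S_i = -483 + 4*i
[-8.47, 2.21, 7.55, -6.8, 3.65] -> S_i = Random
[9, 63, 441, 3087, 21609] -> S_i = 9*7^i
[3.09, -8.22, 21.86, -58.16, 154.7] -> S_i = 3.09*(-2.66)^i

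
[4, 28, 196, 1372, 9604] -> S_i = 4*7^i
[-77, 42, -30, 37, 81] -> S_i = Random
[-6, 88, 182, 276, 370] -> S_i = -6 + 94*i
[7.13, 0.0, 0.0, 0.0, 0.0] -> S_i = 7.13*0.00^i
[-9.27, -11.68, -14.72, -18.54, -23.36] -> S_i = -9.27*1.26^i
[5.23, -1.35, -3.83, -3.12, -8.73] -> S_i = Random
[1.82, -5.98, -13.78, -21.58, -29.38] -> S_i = 1.82 + -7.80*i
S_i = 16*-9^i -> [16, -144, 1296, -11664, 104976]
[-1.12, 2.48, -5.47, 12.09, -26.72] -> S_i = -1.12*(-2.21)^i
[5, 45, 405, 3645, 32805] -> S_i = 5*9^i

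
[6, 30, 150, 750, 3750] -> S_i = 6*5^i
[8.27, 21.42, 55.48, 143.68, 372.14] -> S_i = 8.27*2.59^i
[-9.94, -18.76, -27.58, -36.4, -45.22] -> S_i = -9.94 + -8.82*i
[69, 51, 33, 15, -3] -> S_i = 69 + -18*i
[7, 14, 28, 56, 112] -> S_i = 7*2^i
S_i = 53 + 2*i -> [53, 55, 57, 59, 61]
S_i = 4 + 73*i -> [4, 77, 150, 223, 296]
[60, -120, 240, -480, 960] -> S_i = 60*-2^i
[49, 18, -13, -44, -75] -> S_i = 49 + -31*i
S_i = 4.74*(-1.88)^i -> [4.74, -8.91, 16.75, -31.5, 59.21]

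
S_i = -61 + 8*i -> [-61, -53, -45, -37, -29]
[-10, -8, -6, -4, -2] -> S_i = -10 + 2*i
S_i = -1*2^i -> [-1, -2, -4, -8, -16]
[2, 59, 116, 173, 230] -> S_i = 2 + 57*i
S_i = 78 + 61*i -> [78, 139, 200, 261, 322]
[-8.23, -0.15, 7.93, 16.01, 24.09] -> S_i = -8.23 + 8.08*i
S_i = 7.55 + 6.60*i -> [7.55, 14.15, 20.75, 27.35, 33.95]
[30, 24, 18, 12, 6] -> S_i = 30 + -6*i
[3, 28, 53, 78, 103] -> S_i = 3 + 25*i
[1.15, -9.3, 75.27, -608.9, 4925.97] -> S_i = 1.15*(-8.09)^i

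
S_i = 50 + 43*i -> [50, 93, 136, 179, 222]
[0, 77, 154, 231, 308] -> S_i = 0 + 77*i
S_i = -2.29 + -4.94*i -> [-2.29, -7.23, -12.17, -17.11, -22.05]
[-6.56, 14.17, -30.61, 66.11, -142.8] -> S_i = -6.56*(-2.16)^i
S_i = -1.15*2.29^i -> [-1.15, -2.63, -6.03, -13.81, -31.63]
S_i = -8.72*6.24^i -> [-8.72, -54.41, -339.54, -2118.7, -13220.71]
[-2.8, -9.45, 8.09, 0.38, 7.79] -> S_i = Random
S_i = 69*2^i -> [69, 138, 276, 552, 1104]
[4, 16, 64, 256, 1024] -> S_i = 4*4^i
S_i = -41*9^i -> [-41, -369, -3321, -29889, -269001]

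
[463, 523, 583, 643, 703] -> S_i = 463 + 60*i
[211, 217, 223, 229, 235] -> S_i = 211 + 6*i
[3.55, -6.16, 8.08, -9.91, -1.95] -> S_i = Random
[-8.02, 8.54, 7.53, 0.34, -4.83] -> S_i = Random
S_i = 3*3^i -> [3, 9, 27, 81, 243]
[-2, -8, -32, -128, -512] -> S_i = -2*4^i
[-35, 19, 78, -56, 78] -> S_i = Random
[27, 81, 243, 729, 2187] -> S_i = 27*3^i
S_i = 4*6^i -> [4, 24, 144, 864, 5184]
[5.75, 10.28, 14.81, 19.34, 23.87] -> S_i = 5.75 + 4.53*i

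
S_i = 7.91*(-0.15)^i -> [7.91, -1.19, 0.18, -0.03, 0.0]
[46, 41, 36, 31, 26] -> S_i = 46 + -5*i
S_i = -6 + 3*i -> [-6, -3, 0, 3, 6]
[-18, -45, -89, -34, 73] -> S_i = Random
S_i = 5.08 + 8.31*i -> [5.08, 13.39, 21.7, 30.01, 38.32]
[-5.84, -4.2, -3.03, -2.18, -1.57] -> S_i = -5.84*0.72^i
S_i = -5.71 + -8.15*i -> [-5.71, -13.86, -22.01, -30.16, -38.31]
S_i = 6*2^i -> [6, 12, 24, 48, 96]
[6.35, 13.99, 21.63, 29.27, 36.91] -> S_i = 6.35 + 7.64*i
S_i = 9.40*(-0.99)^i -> [9.4, -9.31, 9.21, -9.12, 9.03]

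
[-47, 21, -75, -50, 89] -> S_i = Random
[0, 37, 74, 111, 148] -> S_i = 0 + 37*i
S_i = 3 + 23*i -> [3, 26, 49, 72, 95]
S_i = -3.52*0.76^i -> [-3.52, -2.68, -2.03, -1.55, -1.17]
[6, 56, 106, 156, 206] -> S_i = 6 + 50*i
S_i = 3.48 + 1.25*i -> [3.48, 4.73, 5.98, 7.23, 8.48]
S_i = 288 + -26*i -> [288, 262, 236, 210, 184]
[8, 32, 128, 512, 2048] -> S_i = 8*4^i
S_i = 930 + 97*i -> [930, 1027, 1124, 1221, 1318]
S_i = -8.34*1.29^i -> [-8.34, -10.76, -13.88, -17.9, -23.1]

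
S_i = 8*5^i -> [8, 40, 200, 1000, 5000]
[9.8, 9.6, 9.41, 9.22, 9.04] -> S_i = 9.80*0.98^i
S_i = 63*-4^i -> [63, -252, 1008, -4032, 16128]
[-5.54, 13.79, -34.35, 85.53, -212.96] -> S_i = -5.54*(-2.49)^i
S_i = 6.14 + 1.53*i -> [6.14, 7.67, 9.2, 10.73, 12.26]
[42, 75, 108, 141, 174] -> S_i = 42 + 33*i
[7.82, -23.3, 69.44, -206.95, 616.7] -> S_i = 7.82*(-2.98)^i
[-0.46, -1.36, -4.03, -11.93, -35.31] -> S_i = -0.46*2.96^i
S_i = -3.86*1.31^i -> [-3.86, -5.06, -6.62, -8.68, -11.37]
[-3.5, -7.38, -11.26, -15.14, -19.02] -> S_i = -3.50 + -3.88*i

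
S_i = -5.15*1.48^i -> [-5.15, -7.62, -11.28, -16.7, -24.71]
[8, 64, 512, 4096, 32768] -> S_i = 8*8^i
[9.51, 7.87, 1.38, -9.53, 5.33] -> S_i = Random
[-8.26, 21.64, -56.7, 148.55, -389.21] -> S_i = -8.26*(-2.62)^i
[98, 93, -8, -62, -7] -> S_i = Random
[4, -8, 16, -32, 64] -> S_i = 4*-2^i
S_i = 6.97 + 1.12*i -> [6.97, 8.09, 9.21, 10.33, 11.45]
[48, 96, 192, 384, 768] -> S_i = 48*2^i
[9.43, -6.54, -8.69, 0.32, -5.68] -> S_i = Random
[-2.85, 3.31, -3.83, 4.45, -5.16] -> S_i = -2.85*(-1.16)^i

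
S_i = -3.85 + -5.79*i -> [-3.85, -9.64, -15.43, -21.22, -27.01]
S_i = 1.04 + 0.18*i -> [1.04, 1.22, 1.4, 1.58, 1.76]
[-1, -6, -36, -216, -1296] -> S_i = -1*6^i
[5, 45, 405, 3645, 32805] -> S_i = 5*9^i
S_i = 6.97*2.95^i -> [6.97, 20.56, 60.66, 178.94, 527.86]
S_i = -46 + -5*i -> [-46, -51, -56, -61, -66]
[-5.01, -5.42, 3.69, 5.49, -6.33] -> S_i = Random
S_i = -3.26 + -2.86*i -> [-3.26, -6.12, -8.98, -11.84, -14.7]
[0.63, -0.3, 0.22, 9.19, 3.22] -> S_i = Random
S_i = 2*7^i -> [2, 14, 98, 686, 4802]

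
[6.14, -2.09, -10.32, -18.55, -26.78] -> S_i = 6.14 + -8.23*i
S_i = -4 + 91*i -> [-4, 87, 178, 269, 360]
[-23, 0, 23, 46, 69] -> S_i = -23 + 23*i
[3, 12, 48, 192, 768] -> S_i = 3*4^i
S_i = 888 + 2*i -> [888, 890, 892, 894, 896]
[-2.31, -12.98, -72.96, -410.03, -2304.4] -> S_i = -2.31*5.62^i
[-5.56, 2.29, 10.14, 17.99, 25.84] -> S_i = -5.56 + 7.85*i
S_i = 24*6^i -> [24, 144, 864, 5184, 31104]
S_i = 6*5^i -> [6, 30, 150, 750, 3750]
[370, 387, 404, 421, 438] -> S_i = 370 + 17*i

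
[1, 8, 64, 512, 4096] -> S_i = 1*8^i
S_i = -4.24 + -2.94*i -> [-4.24, -7.18, -10.12, -13.06, -16.0]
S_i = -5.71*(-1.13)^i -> [-5.71, 6.45, -7.29, 8.24, -9.31]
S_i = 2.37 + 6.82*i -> [2.37, 9.19, 16.01, 22.83, 29.65]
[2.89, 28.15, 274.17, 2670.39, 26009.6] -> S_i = 2.89*9.74^i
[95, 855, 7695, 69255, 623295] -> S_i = 95*9^i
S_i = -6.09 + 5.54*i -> [-6.09, -0.55, 4.99, 10.53, 16.07]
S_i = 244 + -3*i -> [244, 241, 238, 235, 232]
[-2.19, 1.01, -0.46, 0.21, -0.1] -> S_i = -2.19*(-0.46)^i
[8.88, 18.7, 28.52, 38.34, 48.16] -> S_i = 8.88 + 9.82*i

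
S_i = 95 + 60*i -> [95, 155, 215, 275, 335]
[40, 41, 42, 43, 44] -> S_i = 40 + 1*i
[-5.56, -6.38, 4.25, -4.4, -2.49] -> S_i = Random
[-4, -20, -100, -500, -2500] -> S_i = -4*5^i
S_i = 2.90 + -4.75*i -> [2.9, -1.85, -6.6, -11.35, -16.1]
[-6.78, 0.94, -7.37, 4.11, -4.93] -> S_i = Random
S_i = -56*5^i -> [-56, -280, -1400, -7000, -35000]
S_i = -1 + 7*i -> [-1, 6, 13, 20, 27]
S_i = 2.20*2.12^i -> [2.2, 4.66, 9.89, 20.96, 44.44]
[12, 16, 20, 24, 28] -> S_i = 12 + 4*i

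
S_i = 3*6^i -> [3, 18, 108, 648, 3888]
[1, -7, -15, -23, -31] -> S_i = 1 + -8*i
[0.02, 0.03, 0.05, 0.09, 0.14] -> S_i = 0.02*1.64^i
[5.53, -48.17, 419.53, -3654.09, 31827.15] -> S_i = 5.53*(-8.71)^i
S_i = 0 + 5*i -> [0, 5, 10, 15, 20]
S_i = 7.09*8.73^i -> [7.09, 61.9, 540.35, 4717.25, 41181.6]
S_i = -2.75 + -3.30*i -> [-2.75, -6.05, -9.35, -12.65, -15.95]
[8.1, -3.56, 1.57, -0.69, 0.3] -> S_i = 8.10*(-0.44)^i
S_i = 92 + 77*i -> [92, 169, 246, 323, 400]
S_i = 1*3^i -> [1, 3, 9, 27, 81]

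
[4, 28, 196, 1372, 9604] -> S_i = 4*7^i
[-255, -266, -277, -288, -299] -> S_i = -255 + -11*i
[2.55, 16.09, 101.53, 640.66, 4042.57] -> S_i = 2.55*6.31^i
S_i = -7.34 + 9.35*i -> [-7.34, 2.01, 11.36, 20.71, 30.06]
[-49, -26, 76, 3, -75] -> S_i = Random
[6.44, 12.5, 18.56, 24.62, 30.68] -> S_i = 6.44 + 6.06*i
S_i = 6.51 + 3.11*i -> [6.51, 9.62, 12.73, 15.84, 18.95]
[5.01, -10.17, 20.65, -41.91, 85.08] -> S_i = 5.01*(-2.03)^i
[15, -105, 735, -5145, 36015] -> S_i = 15*-7^i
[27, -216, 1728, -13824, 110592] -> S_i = 27*-8^i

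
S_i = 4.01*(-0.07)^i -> [4.01, -0.28, 0.02, -0.0, 0.0]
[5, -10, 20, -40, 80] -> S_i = 5*-2^i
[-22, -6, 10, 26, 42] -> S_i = -22 + 16*i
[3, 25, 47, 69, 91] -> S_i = 3 + 22*i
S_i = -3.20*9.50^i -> [-3.2, -30.4, -288.8, -2743.6, -26064.2]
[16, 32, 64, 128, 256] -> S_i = 16*2^i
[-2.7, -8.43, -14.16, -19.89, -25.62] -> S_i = -2.70 + -5.73*i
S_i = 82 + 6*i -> [82, 88, 94, 100, 106]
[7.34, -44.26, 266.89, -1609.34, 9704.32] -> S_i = 7.34*(-6.03)^i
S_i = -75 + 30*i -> [-75, -45, -15, 15, 45]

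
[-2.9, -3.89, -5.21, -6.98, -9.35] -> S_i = -2.90*1.34^i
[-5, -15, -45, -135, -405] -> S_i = -5*3^i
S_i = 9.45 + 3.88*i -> [9.45, 13.33, 17.21, 21.09, 24.97]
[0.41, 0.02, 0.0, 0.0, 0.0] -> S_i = 0.41*0.05^i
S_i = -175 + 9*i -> [-175, -166, -157, -148, -139]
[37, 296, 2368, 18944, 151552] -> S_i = 37*8^i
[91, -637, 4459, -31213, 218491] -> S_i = 91*-7^i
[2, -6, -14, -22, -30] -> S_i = 2 + -8*i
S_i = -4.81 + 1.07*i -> [-4.81, -3.74, -2.67, -1.6, -0.53]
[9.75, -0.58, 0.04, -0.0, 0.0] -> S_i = 9.75*(-0.06)^i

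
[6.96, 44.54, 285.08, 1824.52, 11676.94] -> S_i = 6.96*6.40^i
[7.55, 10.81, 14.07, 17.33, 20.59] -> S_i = 7.55 + 3.26*i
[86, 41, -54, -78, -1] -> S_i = Random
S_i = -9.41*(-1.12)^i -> [-9.41, 10.54, -11.8, 13.22, -14.81]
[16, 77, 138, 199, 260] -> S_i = 16 + 61*i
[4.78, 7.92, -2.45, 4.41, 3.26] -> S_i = Random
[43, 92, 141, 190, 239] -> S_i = 43 + 49*i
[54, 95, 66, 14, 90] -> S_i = Random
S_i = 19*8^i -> [19, 152, 1216, 9728, 77824]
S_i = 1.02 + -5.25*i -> [1.02, -4.23, -9.48, -14.73, -19.98]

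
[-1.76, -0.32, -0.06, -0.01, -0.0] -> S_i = -1.76*0.18^i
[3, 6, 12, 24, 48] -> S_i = 3*2^i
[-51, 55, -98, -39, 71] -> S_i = Random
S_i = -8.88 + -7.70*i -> [-8.88, -16.58, -24.28, -31.98, -39.68]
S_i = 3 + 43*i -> [3, 46, 89, 132, 175]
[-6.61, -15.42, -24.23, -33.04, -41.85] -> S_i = -6.61 + -8.81*i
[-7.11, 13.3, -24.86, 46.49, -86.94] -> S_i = -7.11*(-1.87)^i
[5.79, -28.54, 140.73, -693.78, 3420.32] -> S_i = 5.79*(-4.93)^i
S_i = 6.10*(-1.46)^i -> [6.1, -8.91, 13.0, -18.98, 27.72]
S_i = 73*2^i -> [73, 146, 292, 584, 1168]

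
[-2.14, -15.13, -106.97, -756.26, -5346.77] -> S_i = -2.14*7.07^i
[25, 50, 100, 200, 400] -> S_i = 25*2^i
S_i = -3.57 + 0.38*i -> [-3.57, -3.19, -2.81, -2.43, -2.05]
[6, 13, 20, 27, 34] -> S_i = 6 + 7*i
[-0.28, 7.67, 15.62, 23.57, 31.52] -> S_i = -0.28 + 7.95*i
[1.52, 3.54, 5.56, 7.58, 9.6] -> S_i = 1.52 + 2.02*i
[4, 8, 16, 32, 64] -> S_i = 4*2^i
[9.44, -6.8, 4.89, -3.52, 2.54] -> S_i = 9.44*(-0.72)^i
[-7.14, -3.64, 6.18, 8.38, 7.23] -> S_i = Random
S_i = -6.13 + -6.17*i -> [-6.13, -12.3, -18.47, -24.64, -30.81]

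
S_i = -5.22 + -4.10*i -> [-5.22, -9.32, -13.42, -17.52, -21.62]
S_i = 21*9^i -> [21, 189, 1701, 15309, 137781]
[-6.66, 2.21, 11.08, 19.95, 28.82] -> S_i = -6.66 + 8.87*i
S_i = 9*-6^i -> [9, -54, 324, -1944, 11664]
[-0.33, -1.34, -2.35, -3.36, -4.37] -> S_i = -0.33 + -1.01*i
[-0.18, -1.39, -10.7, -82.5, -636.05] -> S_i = -0.18*7.71^i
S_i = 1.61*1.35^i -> [1.61, 2.17, 2.93, 3.96, 5.35]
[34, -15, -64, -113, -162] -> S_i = 34 + -49*i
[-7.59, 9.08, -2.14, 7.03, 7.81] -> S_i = Random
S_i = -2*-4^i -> [-2, 8, -32, 128, -512]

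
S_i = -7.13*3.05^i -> [-7.13, -21.75, -66.33, -202.3, -617.01]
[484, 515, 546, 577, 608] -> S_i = 484 + 31*i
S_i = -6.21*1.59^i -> [-6.21, -9.87, -15.7, -24.96, -39.69]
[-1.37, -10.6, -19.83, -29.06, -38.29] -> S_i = -1.37 + -9.23*i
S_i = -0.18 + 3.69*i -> [-0.18, 3.51, 7.2, 10.89, 14.58]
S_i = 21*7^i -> [21, 147, 1029, 7203, 50421]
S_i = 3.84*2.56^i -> [3.84, 9.83, 25.17, 64.42, 164.93]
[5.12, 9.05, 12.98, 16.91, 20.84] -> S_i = 5.12 + 3.93*i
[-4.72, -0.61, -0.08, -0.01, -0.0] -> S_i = -4.72*0.13^i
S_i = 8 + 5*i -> [8, 13, 18, 23, 28]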